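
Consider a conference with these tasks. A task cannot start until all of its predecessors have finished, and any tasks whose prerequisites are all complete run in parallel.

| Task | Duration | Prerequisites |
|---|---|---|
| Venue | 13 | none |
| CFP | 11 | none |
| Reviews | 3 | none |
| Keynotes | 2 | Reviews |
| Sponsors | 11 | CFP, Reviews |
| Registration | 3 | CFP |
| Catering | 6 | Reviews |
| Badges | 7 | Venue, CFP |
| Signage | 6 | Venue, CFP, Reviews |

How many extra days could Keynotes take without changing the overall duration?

Critical path: CFP→Sponsors = 11+11 = 22, so the finish is 22 days.
Longest path through Keynotes: 5 days (earliest finish 5, latest finish 22).
So Keynotes can slip 22 − 5 = 17 days.

17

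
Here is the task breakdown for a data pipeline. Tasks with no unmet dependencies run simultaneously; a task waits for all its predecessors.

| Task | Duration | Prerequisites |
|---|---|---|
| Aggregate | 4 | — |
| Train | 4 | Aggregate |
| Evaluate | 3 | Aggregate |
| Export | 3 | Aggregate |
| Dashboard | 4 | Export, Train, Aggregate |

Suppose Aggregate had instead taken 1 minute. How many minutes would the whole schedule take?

As given, the longest chain is Aggregate→Train→Dashboard = 4+4+4 = 12, so the finish is 12 minutes.
Aggregate lies on that path, so at 1 minute the path becomes 9 minutes.
The critical path is still Aggregate→Train→Dashboard; finish is now 9 minutes.

9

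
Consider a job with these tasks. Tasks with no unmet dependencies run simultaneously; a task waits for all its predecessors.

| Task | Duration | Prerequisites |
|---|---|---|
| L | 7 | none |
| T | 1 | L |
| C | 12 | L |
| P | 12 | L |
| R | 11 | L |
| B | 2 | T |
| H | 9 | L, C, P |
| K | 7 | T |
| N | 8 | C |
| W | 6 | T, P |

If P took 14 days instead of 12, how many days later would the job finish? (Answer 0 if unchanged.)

Actual critical path: L→P→H = 7+12+9 = 28 ⇒ 28 days.
P is on the critical path; changing it to 14 makes that path 30 days.
That remains the longest chain; total 30 days.
Change in finish: 30 − 28 = +2 days.

2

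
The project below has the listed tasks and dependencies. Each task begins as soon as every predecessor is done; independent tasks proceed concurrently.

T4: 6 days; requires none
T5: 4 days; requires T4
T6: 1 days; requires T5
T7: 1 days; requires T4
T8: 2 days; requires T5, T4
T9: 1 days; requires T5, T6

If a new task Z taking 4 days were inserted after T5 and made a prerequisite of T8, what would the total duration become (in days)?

Originally the job takes 12 days.
With Z inserted, T8 now waits for max(T5, T4, Z).
New critical path: T4→T5→Z→T8 = 6+4+4+2 = 16 ⇒ 16 days.

16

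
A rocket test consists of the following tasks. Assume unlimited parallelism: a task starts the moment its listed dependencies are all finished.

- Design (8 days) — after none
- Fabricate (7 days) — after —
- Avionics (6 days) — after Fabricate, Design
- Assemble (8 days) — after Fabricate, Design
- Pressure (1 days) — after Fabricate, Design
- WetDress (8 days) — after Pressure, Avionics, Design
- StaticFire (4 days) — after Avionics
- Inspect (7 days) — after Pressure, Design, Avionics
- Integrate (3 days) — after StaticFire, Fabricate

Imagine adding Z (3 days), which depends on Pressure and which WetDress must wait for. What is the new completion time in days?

22

Originally the schedule takes 22 days.
With Z inserted, WetDress now waits for max(Pressure, Avionics, Design, Z).
New critical path: Design→Avionics→WetDress = 8+6+8 = 22 ⇒ 22 days.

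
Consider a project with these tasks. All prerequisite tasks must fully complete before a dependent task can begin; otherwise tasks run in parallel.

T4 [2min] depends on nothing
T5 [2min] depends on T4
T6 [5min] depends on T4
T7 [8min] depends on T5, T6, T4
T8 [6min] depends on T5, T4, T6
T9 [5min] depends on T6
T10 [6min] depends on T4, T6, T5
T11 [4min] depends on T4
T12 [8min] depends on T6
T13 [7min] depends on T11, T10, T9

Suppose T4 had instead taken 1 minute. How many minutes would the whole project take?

The binding path is T4→T6→T10→T13 = 2+5+6+7 = 20; finish at 20 minutes.
T4 is on the critical path; changing it to 1 makes that path 19 minutes.
No other chain overtakes it, so the finish is 19 minutes.

19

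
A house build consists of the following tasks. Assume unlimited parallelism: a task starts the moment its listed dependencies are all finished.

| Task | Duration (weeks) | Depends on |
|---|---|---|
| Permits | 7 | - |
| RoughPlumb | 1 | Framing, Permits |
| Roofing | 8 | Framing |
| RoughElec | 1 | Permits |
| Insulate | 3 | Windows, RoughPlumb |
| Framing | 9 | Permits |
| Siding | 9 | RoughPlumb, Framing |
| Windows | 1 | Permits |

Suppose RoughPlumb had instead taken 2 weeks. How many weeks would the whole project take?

27

Baseline: Permits→Framing→RoughPlumb→Siding = 7+9+1+9 = 26 → 26 weeks.
Since RoughPlumb is critical, the +1 change carries straight to that chain (now 27 weeks).
That remains the longest chain; total 27 weeks.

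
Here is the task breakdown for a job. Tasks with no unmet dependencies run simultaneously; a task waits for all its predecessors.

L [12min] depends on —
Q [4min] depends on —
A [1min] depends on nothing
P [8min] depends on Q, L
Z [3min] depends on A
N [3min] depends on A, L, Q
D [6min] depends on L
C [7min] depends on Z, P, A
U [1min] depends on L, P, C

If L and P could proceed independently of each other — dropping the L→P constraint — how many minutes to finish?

20

With the dependency in place, L→P→C→U = 12+8+7+1 = 28 sets the finish at 28 minutes.
Without L→P, P's earliest start moves from 12 to 4.
The longest chain is now Q→P→C→U = 4+8+7+1 = 20, so the job takes 20 minutes.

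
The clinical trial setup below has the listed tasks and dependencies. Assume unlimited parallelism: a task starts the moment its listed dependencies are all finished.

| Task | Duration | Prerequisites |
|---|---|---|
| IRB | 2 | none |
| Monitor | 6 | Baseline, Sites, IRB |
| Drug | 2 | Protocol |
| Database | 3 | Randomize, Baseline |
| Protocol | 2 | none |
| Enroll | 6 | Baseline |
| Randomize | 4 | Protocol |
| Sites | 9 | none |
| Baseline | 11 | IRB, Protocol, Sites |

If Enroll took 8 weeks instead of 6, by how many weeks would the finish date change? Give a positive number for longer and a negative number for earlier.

2

Critical path before the change: Sites→Baseline→Enroll = 9+11+6 = 26 giving 26 weeks.
Since Enroll is critical, the +2 change carries straight to that chain (now 28 weeks).
That remains the longest chain; total 28 weeks.
Change in finish: 28 − 26 = +2 weeks.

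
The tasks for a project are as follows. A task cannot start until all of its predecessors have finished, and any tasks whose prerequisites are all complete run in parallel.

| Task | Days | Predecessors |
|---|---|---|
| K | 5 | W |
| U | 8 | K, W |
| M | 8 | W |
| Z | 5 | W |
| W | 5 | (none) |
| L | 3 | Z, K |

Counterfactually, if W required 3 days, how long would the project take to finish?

16

Critical path before the change: W→K→U = 5+5+8 = 18 giving 18 days.
W lies on that path, so at 3 days the path becomes 16 days.
No other chain overtakes it, so the finish is 16 days.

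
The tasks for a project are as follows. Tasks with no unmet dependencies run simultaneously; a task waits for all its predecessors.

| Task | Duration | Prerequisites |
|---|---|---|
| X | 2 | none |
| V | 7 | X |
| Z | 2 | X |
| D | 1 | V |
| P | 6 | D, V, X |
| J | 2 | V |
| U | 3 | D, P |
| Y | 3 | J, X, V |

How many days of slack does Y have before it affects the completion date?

5

X→V→D→P→U = 2+7+1+6+3 = 19 sets the makespan at 19 days.
The longest chain containing Y totals 14 days.
Float = 19 − 14 = 5.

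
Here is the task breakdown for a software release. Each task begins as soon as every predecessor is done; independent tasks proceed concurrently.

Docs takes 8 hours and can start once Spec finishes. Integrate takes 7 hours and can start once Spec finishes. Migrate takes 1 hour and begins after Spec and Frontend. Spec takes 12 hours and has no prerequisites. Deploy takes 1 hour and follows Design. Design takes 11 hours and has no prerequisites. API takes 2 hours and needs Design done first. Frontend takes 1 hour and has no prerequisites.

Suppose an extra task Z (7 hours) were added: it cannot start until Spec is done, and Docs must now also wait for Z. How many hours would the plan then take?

Originally the plan takes 20 hours.
With Z inserted, Docs now waits for max(Spec, Z).
New critical path: Spec→Z→Docs = 12+7+8 = 27 ⇒ 27 hours.

27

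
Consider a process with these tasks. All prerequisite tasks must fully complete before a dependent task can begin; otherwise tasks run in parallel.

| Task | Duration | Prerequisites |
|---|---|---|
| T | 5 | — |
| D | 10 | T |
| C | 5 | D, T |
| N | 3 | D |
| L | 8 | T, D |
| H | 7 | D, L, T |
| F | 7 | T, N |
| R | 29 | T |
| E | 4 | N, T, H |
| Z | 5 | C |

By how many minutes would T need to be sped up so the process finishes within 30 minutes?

Current finish: 34 minutes; target: 30.
T is on every critical path, so each minute cut from T cuts the finish by one (this holds down to a finish of 30).
Need 34 − 30 = 4 minutes off T → T becomes 1 minute, finish becomes 30.

4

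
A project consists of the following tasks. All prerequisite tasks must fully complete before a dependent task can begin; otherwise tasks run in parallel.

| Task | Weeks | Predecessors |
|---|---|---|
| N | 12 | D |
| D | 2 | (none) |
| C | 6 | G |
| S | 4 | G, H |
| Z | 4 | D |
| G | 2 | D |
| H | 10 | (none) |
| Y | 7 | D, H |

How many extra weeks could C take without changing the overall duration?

The longest chain is H→Y = 10+7 = 17; overall finish 17 weeks.
C finishes as early as 10 and must finish by 17.
Slack of C = 11 − 4 = 7 weeks.

7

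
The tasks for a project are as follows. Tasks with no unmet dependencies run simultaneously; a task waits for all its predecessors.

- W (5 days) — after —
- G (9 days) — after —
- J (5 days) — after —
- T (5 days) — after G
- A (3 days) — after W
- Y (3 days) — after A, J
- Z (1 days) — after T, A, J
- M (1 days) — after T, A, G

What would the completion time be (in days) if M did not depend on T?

With the dependency in place, G→T→Z = 9+5+1 = 15 sets the finish at 15 days.
Without T→M, M's earliest start moves from 14 to 9.
After: G→T→Z = 9+5+1 = 15 → 15 days.

15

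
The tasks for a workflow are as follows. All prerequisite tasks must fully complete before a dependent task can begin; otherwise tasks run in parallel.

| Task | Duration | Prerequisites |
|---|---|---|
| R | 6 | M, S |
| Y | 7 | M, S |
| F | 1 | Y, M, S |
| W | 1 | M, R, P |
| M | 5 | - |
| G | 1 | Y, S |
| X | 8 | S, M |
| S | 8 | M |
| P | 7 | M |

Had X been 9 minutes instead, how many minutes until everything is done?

Actual critical path: M→S→X = 5+8+8 = 21 ⇒ 21 minutes.
X is on the critical path; changing it to 9 makes that path 22 minutes.
No other chain overtakes it, so the finish is 22 minutes.

22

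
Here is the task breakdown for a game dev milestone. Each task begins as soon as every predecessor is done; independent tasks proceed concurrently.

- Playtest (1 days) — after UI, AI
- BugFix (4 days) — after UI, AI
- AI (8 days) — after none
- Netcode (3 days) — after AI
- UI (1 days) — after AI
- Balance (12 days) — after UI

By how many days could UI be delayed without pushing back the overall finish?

The longest chain is AI→UI→Balance = 8+1+12 = 21; overall finish 21 days.
Longest path through UI: 21 days (earliest finish 9, latest finish 9).
So UI can slip 9 − 9 = 0 days.

0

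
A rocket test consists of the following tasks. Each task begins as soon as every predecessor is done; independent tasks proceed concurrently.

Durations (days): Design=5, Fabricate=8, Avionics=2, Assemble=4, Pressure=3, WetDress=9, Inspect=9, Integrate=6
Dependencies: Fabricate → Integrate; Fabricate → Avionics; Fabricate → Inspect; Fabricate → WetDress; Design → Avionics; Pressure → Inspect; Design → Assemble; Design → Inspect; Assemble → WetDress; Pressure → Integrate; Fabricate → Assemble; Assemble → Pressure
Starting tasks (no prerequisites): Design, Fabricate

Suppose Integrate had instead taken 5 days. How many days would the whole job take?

As given, the longest chain is Fabricate→Assemble→Pressure→Inspect = 8+4+3+9 = 24, so the finish is 24 days.
The longest path through Integrate is only 21 days, so Integrate has float 3.
No other chain overtakes it, so the finish is 24 days.

24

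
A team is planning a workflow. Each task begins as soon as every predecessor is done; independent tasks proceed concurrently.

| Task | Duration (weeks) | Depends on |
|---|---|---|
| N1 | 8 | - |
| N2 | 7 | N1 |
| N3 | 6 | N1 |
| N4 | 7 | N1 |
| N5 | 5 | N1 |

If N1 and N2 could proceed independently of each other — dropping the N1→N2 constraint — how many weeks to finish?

15

With the dependency in place, N1→N2 = 8+7 = 15 sets the finish at 15 weeks.
Without N1→N2, N2's earliest start moves from 8 to 0.
New critical path: N1→N4 = 8+7 = 15 ⇒ 15 weeks.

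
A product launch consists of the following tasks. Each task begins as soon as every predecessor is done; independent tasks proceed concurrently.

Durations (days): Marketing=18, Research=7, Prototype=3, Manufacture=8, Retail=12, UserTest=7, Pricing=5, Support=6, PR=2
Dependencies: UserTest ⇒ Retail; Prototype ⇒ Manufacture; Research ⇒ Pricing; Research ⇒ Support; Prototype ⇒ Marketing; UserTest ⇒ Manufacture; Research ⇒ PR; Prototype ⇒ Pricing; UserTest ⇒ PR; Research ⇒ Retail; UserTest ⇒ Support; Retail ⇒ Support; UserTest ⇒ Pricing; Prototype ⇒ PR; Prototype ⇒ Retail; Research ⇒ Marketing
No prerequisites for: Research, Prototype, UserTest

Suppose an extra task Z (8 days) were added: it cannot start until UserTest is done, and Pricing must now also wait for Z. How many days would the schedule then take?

Originally the schedule takes 25 days.
With Z inserted, Pricing now waits for max(Prototype, Research, UserTest, Z).
New critical path: Research→Marketing = 7+18 = 25 ⇒ 25 days.

25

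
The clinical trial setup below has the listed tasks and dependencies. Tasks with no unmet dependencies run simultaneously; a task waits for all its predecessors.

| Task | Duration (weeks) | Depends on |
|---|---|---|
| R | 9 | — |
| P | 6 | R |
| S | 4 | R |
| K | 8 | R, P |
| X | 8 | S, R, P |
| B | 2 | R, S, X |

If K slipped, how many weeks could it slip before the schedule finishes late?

2

R→P→X→B = 9+6+8+2 = 25 sets the makespan at 25 weeks.
The longest chain containing K totals 23 weeks.
Slack of K = 17 − 15 = 2 weeks.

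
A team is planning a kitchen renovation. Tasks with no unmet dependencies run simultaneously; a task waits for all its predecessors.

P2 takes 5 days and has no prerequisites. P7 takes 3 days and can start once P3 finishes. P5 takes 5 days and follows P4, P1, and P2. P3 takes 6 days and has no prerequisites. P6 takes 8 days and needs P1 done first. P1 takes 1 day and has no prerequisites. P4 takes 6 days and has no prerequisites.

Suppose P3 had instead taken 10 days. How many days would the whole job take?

13

As given, the longest chain is P4→P5 = 6+5 = 11, so the finish is 11 days.
P3 is off the critical path — its longest chain is 9 days, giving 2 of slack.
The binding chain switches to P3→P7 = 10+3 = 13; finish 13 days.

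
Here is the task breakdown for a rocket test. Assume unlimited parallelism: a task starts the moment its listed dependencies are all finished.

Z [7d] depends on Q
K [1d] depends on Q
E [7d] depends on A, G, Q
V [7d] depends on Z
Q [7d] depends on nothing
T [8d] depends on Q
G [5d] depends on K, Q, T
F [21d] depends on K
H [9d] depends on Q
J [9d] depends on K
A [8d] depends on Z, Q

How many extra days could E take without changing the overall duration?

0

Critical path: Q→Z→A→E = 7+7+8+7 = 29, so the finish is 29 days.
The longest chain containing E totals 29 days.
Float = 29 − 29 = 0.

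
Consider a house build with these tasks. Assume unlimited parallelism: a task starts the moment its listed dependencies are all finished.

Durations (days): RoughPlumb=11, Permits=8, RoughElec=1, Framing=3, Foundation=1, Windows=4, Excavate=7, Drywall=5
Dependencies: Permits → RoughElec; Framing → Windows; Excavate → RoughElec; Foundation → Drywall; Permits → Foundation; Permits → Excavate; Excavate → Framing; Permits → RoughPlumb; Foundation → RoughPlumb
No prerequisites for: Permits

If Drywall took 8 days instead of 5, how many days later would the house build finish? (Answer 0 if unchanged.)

The binding path is Permits→Excavate→Framing→Windows = 8+7+3+4 = 22; finish at 22 days.
Drywall has 8 days of float (longest path through it is 14).
No other chain overtakes it, so the finish is 22 days.
Change in finish: 22 − 22 = +0 days.

0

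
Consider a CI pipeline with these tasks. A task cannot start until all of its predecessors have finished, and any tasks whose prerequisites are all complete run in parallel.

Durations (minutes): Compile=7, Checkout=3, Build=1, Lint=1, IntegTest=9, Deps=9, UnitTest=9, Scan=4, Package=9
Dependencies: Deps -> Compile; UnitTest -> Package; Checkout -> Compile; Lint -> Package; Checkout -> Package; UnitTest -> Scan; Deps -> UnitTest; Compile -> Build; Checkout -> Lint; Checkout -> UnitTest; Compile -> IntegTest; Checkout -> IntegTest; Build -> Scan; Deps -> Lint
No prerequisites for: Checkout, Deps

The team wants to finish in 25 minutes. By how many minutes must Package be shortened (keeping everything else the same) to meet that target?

Current finish: 27 minutes; target: 25.
Package is on every critical path, so each minute cut from Package cuts the finish by one (this holds down to a finish of 25).
Need 27 − 25 = 2 minutes off Package → Package becomes 7 minutes, finish becomes 25.

2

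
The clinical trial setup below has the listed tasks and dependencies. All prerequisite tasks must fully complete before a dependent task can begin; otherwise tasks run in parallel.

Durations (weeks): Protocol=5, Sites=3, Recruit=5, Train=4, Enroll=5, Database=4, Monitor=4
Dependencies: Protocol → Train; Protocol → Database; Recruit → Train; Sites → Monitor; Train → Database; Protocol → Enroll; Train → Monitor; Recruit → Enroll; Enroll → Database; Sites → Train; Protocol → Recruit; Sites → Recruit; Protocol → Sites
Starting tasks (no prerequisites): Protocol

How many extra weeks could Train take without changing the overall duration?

Critical path: Protocol→Sites→Recruit→Enroll→Database = 5+3+5+5+4 = 22, so the finish is 22 weeks.
Longest path through Train: 21 weeks (earliest finish 17, latest finish 18).
Float = 22 − 21 = 1.

1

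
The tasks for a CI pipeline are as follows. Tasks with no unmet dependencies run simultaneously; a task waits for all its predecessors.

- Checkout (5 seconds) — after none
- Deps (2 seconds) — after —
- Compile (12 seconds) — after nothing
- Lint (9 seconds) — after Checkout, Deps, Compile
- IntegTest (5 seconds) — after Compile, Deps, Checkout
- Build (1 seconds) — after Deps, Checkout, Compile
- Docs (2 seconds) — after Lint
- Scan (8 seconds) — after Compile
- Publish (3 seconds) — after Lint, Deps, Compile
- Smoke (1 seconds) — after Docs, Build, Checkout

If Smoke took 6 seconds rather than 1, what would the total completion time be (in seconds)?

29

The binding path is Compile→Lint→Docs→Smoke = 12+9+2+1 = 24; finish at 24 seconds.
Since Smoke is critical, the +5 change carries straight to that chain (now 29 seconds).
No other chain overtakes it, so the finish is 29 seconds.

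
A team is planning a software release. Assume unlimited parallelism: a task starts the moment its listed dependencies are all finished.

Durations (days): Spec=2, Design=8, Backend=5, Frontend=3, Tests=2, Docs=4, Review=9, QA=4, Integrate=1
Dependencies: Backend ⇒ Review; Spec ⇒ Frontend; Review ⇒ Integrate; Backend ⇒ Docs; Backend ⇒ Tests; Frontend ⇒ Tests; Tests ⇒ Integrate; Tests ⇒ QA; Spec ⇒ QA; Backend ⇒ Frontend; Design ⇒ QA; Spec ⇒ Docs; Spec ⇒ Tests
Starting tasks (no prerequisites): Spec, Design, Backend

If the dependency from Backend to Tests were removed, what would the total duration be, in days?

Before: longest chain Backend→Review→Integrate = 5+9+1 = 15, finish 15.
Dropping Backend→Tests doesn't change Tests's earliest start (8); another predecessor still binds.
The longest chain is now Backend→Review→Integrate = 5+9+1 = 15, so the plan takes 15 days.

15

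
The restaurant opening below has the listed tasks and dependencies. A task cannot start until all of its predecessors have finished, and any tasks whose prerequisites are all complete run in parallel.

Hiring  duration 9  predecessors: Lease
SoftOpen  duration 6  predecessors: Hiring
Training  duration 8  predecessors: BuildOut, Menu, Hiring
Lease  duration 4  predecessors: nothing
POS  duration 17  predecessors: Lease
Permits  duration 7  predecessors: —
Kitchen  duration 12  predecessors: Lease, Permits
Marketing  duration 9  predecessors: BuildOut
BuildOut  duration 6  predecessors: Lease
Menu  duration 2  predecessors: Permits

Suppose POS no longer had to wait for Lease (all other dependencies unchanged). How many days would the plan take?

21

Before: longest chain Lease→Hiring→Training = 4+9+8 = 21, finish 21.
Without Lease→POS, POS's earliest start moves from 4 to 0.
After: Lease→Hiring→Training = 4+9+8 = 21 → 21 days.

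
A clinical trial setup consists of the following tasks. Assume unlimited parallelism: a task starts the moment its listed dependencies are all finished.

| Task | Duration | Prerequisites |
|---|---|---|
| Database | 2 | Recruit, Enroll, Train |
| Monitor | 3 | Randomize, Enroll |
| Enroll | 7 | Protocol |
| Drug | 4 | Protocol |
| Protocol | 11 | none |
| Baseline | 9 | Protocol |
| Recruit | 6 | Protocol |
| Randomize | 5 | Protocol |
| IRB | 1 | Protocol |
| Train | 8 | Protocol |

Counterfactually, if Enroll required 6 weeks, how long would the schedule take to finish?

21

Baseline: Protocol→Enroll→Monitor = 11+7+3 = 21 → 21 weeks.
Enroll is on the critical path; changing it to 6 makes that path 20 weeks.
Now Protocol→Train→Database = 11+8+2 = 21 is longest, so the finish becomes 21 weeks.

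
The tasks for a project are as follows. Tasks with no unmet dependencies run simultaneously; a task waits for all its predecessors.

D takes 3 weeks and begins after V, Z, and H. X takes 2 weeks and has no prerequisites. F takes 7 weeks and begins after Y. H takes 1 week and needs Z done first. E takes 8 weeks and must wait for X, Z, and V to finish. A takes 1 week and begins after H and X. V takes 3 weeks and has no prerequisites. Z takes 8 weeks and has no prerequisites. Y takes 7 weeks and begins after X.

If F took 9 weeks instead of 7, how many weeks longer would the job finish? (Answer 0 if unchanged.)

2

Actual critical path: X→Y→F = 2+7+7 = 16 ⇒ 16 weeks.
F lies on that path, so at 9 weeks the path becomes 18 weeks.
The critical path is still X→Y→F; finish is now 18 weeks.
Change in finish: 18 − 16 = +2 weeks.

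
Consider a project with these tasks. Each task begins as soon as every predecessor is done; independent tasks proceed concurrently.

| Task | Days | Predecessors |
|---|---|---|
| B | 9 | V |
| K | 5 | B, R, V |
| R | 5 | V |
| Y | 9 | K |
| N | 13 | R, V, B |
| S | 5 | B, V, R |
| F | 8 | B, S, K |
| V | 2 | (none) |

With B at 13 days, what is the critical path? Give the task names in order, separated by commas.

V, B, K, Y

The binding path is V→B→K→Y = 2+9+5+9 = 25; finish at 25 days.
B is on the critical path; changing it to 13 makes that path 29 days.
No other chain overtakes it, so the finish is 29 days.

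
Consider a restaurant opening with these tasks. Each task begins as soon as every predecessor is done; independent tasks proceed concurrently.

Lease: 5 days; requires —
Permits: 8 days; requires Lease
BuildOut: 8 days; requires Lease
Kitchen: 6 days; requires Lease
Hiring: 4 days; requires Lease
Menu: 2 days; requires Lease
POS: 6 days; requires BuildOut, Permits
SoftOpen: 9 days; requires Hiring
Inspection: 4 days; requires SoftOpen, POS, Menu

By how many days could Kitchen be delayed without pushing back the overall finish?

The longest chain is Lease→Permits→POS→Inspection = 5+8+6+4 = 23; overall finish 23 days.
Longest path through Kitchen: 11 days (earliest finish 11, latest finish 23).
Slack of Kitchen = 17 − 5 = 12 days.

12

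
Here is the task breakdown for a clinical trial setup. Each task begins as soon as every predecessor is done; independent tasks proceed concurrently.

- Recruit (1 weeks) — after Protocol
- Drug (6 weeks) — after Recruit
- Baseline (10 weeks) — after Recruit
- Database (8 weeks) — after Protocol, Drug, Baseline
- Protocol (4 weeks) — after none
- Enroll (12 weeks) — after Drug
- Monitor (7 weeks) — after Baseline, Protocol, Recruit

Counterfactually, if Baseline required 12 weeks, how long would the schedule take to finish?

25

Actual critical path: Protocol→Recruit→Baseline→Database = 4+1+10+8 = 23 ⇒ 23 weeks.
Baseline lies on that path, so at 12 weeks the path becomes 25 weeks.
No other chain overtakes it, so the finish is 25 weeks.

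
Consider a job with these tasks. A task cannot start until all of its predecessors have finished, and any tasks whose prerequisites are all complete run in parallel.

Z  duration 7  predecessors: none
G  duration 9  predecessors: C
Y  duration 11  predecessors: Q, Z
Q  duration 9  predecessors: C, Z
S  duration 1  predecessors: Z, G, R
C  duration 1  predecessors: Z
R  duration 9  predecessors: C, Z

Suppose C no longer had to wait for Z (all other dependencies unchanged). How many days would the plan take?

Original critical path: Z→C→Q→Y = 7+1+9+11 = 28 ⇒ 28 days.
Without Z→C, C's earliest start moves from 7 to 0.
The longest chain is now Z→Q→Y = 7+9+11 = 27, so the plan takes 27 days.

27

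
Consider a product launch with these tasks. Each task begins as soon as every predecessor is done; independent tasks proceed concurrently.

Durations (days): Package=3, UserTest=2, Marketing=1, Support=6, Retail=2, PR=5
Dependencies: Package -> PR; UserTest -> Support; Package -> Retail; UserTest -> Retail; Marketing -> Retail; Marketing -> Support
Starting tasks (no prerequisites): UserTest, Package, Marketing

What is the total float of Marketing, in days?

1

Critical path: UserTest→Support = 2+6 = 8, so the finish is 8 days.
The longest chain containing Marketing totals 7 days.
So Marketing can slip 2 − 1 = 1 day.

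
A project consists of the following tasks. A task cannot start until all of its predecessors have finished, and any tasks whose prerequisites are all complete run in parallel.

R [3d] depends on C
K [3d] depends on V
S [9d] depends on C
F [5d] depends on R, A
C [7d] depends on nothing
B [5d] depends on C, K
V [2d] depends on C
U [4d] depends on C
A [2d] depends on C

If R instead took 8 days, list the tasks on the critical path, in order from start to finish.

C, R, F

The binding path is C→V→K→B = 7+2+3+5 = 17; finish at 17 days.
R has 2 days of float (longest path through it is 15).
New critical path: C→R→F = 7+8+5 = 20 ⇒ 20 days.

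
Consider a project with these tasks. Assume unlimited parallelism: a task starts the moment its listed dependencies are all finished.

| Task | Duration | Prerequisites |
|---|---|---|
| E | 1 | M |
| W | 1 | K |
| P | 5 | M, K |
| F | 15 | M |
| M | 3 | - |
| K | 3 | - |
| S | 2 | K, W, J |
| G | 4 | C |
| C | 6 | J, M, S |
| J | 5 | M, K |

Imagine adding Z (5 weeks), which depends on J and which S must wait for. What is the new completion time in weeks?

25

Originally the schedule takes 20 weeks.
With Z inserted, S now waits for max(K, W, J, Z).
New critical path: K→J→Z→S→C→G = 3+5+5+2+6+4 = 25 ⇒ 25 weeks.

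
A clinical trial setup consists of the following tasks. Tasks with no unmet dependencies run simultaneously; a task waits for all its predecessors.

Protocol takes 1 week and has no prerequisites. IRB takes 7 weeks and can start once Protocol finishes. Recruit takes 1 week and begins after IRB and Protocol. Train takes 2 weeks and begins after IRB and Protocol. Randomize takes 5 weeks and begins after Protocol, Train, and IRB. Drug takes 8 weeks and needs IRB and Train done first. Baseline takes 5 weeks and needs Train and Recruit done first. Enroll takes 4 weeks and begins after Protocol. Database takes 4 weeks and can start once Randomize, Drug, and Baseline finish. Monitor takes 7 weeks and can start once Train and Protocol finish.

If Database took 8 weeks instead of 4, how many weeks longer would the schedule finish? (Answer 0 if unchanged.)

Critical path before the change: Protocol→IRB→Train→Drug→Database = 1+7+2+8+4 = 22 giving 22 weeks.
Since Database is critical, the +4 change carries straight to that chain (now 26 weeks).
That remains the longest chain; total 26 weeks.
Change in finish: 26 − 22 = +4 weeks.

4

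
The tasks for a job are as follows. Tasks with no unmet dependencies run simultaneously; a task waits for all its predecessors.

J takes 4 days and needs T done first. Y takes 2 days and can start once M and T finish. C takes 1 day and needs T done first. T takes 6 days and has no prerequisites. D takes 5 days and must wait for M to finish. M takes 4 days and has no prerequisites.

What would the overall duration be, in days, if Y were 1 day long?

The binding path is T→J = 6+4 = 10; finish at 10 days.
Y has 2 days of float (longest path through it is 8).
That remains the longest chain; total 10 days.

10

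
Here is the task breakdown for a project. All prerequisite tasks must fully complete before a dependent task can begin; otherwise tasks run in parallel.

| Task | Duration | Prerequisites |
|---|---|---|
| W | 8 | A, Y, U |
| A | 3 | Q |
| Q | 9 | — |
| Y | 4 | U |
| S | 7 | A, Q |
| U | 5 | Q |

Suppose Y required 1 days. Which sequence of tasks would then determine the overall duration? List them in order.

Actual critical path: Q→U→Y→W = 9+5+4+8 = 26 ⇒ 26 days.
Y is on the critical path; changing it to 1 makes that path 23 days.
That remains the longest chain; total 23 days.

Q, U, Y, W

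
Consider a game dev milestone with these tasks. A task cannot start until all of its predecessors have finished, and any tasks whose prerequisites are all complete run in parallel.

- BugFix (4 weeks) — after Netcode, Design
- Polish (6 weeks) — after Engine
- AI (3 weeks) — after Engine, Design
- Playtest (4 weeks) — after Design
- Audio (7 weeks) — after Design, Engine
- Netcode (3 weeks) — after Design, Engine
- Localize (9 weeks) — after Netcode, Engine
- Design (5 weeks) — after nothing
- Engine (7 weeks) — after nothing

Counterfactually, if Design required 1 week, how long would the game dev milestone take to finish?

Actual critical path: Engine→Netcode→Localize = 7+3+9 = 19 ⇒ 19 weeks.
Design has 2 weeks of float (longest path through it is 17).
The critical path is still Engine→Netcode→Localize; finish is now 19 weeks.

19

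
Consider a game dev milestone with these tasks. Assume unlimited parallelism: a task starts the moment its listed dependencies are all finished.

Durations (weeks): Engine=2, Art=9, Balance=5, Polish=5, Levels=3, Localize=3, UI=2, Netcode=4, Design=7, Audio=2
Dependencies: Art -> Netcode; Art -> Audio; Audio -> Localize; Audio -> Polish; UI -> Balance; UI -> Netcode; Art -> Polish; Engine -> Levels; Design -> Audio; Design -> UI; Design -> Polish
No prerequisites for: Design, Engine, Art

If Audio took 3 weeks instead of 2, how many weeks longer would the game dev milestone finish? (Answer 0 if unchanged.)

Actual critical path: Art→Audio→Polish = 9+2+5 = 16 ⇒ 16 weeks.
Audio is on the critical path; changing it to 3 makes that path 17 weeks.
No other chain overtakes it, so the finish is 17 weeks.
Change in finish: 17 − 16 = +1 weeks.

1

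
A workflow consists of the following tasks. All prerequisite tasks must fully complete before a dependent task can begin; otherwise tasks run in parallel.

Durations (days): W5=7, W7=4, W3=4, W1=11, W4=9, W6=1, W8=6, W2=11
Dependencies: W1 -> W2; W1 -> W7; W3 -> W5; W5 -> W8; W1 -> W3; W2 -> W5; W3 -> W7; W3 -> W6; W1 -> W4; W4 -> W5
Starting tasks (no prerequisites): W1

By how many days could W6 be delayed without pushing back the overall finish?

Critical path: W1→W2→W5→W8 = 11+11+7+6 = 35, so the finish is 35 days.
The longest chain containing W6 totals 16 days.
Slack of W6 = 34 − 15 = 19 days.

19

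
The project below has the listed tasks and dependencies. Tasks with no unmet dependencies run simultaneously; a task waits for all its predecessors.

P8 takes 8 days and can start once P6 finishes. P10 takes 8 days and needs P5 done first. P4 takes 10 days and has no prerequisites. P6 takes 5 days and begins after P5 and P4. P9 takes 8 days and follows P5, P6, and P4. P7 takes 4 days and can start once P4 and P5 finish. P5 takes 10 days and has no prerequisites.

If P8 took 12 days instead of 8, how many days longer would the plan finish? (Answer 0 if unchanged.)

The binding path is P4→P6→P8 = 10+5+8 = 23; finish at 23 days.
Since P8 is critical, the +4 change carries straight to that chain (now 27 days).
The critical path is still P4→P6→P8; finish is now 27 days.
Change in finish: 27 − 23 = +4 days.

4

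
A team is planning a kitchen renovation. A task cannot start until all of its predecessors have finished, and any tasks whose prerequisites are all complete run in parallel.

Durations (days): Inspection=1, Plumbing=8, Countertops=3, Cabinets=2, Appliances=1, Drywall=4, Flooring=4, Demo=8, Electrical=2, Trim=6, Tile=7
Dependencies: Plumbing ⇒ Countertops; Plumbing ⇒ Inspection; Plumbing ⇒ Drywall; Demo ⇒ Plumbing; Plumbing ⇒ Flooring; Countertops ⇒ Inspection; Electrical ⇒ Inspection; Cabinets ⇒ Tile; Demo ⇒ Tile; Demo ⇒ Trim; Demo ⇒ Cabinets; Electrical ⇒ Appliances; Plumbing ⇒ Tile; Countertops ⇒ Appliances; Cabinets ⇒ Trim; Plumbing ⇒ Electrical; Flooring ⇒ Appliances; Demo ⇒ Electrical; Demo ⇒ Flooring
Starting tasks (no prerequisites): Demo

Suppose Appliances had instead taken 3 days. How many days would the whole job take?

Baseline: Demo→Plumbing→Tile = 8+8+7 = 23 → 23 days.
Appliances has 2 days of float (longest path through it is 21).
The binding chain switches to Demo→Plumbing→Flooring→Appliances = 8+8+4+3 = 23; finish 23 days.

23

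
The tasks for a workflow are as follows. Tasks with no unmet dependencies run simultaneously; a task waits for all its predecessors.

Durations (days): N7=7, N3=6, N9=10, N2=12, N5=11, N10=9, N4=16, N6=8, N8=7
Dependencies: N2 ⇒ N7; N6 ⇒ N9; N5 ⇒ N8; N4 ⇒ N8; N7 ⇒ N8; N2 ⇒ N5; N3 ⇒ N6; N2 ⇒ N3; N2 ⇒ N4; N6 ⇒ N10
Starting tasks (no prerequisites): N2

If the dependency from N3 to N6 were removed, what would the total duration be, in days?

35

Original critical path: N2→N3→N6→N9 = 12+6+8+10 = 36 ⇒ 36 days.
Without N3→N6, N6's earliest start moves from 18 to 0.
After: N2→N4→N8 = 12+16+7 = 35 → 35 days.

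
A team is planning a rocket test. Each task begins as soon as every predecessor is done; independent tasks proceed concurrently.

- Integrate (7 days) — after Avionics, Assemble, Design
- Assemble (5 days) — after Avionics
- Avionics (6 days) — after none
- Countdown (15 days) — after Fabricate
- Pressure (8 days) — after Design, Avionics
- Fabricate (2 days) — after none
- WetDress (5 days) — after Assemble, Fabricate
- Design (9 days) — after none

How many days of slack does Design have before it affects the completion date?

Critical path: Avionics→Assemble→Integrate = 6+5+7 = 18, so the finish is 18 days.
Longest path through Design: 17 days (earliest finish 9, latest finish 10).
So Design can slip 10 − 9 = 1 day.

1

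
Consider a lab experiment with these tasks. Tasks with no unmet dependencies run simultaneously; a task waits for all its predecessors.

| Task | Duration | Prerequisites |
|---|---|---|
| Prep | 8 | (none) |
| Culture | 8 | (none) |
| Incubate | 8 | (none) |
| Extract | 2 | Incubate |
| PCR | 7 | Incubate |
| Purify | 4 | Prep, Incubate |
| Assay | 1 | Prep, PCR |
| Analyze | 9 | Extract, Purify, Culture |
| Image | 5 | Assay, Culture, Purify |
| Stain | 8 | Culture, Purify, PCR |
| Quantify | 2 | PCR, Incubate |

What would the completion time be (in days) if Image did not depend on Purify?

23

Original critical path: Incubate→PCR→Stain = 8+7+8 = 23 ⇒ 23 days.
Dropping Purify→Image doesn't change Image's earliest start (16); another predecessor still binds.
The longest chain is now Incubate→PCR→Stain = 8+7+8 = 23, so the schedule takes 23 days.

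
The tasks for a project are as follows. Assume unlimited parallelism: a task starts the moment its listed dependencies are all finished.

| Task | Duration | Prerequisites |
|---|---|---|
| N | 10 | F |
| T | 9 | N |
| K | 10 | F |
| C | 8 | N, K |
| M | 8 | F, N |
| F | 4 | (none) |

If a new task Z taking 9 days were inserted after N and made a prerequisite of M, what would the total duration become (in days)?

31

Originally the project takes 23 days.
With Z inserted, M now waits for max(F, N, Z).
New critical path: F→N→Z→M = 4+10+9+8 = 31 ⇒ 31 days.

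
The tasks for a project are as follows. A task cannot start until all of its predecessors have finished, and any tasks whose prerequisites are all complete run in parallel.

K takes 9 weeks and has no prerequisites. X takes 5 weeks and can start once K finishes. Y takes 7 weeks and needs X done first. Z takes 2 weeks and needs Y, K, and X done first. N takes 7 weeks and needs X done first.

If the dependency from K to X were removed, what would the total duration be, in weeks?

Original critical path: K→X→Y→Z = 9+5+7+2 = 23 ⇒ 23 weeks.
Without K→X, X's earliest start moves from 9 to 0.
New critical path: X→Y→Z = 5+7+2 = 14 ⇒ 14 weeks.

14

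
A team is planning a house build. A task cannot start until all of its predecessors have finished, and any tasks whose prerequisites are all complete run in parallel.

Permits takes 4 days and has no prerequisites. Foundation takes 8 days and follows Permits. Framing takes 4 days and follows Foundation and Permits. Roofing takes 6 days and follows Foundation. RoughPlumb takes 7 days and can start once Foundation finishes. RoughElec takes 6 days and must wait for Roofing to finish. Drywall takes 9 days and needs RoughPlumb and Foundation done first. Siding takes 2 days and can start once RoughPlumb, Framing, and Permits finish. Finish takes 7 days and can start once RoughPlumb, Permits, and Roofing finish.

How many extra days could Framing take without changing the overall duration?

Critical path: Permits→Foundation→RoughPlumb→Drywall = 4+8+7+9 = 28, so the finish is 28 days.
The longest chain containing Framing totals 18 days.
Slack of Framing = 22 − 12 = 10 days.

10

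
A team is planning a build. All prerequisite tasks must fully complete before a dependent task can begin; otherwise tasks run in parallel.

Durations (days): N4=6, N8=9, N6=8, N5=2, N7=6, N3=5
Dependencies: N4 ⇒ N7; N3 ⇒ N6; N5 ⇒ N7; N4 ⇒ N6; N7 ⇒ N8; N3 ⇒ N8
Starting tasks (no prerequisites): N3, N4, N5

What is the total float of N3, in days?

7

N4→N7→N8 = 6+6+9 = 21 sets the makespan at 21 days.
Longest path through N3: 14 days (earliest finish 5, latest finish 12).
So N3 can slip 12 − 5 = 7 days.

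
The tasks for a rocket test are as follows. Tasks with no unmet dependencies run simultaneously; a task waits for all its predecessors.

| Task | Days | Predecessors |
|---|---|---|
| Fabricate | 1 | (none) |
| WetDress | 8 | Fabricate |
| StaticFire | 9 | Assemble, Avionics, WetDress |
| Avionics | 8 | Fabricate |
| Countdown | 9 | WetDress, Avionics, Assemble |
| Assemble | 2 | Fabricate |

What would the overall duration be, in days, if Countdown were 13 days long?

Actual critical path: Fabricate→WetDress→Countdown = 1+8+9 = 18 ⇒ 18 days.
Since Countdown is critical, the +4 change carries straight to that chain (now 22 days).
Now Fabricate→Avionics→Countdown = 1+8+13 = 22 is longest, so the finish becomes 22 days.

22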